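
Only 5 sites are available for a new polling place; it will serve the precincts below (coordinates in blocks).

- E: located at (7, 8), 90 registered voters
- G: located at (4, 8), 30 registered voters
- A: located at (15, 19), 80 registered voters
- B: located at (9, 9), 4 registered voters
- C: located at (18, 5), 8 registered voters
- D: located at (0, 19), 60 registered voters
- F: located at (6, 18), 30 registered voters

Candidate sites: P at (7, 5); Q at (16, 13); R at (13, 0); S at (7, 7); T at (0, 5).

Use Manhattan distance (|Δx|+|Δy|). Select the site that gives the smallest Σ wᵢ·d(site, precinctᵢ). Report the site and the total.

S, total 3430 blocks

Total weighted distance at each candidate:
  P (7, 5): total = 4002
  Q (16, 13): total = 4224
  R (13, 0): total = 6252
  S (7, 7): total = 3430
  T (0, 5): total = 5036
Minimum is at S with total 3430 blocks.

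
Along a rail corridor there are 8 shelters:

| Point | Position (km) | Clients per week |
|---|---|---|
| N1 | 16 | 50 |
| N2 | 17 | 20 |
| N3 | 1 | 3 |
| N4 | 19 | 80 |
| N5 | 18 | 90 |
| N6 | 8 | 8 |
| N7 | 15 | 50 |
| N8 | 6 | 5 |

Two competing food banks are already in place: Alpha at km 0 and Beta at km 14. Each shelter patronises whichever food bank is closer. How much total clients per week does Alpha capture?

8

The indifferent point is the midpoint (0+14)/2 = 7; shelters left of it (closer to Alpha at 0) go to Alpha, those right go to Beta.
  N3 at 1 (w=3) → Alpha
  N8 at 6 (w=5) → Alpha
  N6 at 8 (w=8) → Beta
  N7 at 15 (w=50) → Beta
  N1 at 16 (w=50) → Beta
  N2 at 17 (w=20) → Beta
  N5 at 18 (w=90) → Beta
  N4 at 19 (w=80) → Beta
Alpha captures 8; Beta captures 298.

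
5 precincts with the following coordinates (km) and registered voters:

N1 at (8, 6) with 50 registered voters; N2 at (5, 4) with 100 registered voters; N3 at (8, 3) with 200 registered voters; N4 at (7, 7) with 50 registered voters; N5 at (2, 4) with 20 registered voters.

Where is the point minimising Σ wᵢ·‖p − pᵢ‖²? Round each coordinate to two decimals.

The minimiser of Σwᵢ‖p−pᵢ‖² is the weighted centroid p* = (Σwᵢpᵢ)/(Σwᵢ).
Σwᵢ = 420.
Σwᵢxᵢ = 50·8 + 100·5 + 200·8 + 50·7 + 20·2 = 2890.
Σwᵢyᵢ = 50·6 + 100·4 + 200·3 + 50·7 + 20·4 = 1730.
x* = 2890/420 = 6.88, y* = 1730/420 = 4.12.

(6.88, 4.12)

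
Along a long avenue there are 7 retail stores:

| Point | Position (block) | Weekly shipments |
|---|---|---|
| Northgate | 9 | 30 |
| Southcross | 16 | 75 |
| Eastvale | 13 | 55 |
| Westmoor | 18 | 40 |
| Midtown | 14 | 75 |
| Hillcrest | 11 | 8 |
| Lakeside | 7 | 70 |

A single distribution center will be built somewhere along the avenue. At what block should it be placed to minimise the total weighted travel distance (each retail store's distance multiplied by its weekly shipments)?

x = 14

For a sum of weighted absolute distances on a line, the optimum is the weighted median (not the mean). Total weight W = 353; half-weight = 176.5.
Sort by position and accumulate weight:
  block 7 (Lakeside, w=70) → cum 70
  block 9 (Northgate, w=30) → cum 100
  block 11 (Hillcrest, w=8) → cum 108
  block 13 (Eastvale, w=55) → cum 163
  block 14 (Midtown, w=75) → cum 238  ≥ 176.5 → median here
  block 16 (Southcross, w=75) → cum 313
  block 18 (Westmoor, w=40) → cum 353
Optimal location: block 14.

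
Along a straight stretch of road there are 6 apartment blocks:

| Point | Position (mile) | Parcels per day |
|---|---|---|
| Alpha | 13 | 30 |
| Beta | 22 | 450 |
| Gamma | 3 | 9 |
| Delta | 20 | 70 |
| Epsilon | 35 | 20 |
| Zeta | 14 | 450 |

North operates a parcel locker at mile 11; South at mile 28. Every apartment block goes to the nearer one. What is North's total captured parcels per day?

The indifferent point is the midpoint (11+28)/2 = 19.5; apartment blocks left of it (closer to North at 11) go to North, those right go to South.
  Gamma at 3 (w=9) → North
  Alpha at 13 (w=30) → North
  Zeta at 14 (w=450) → North
  Delta at 20 (w=70) → South
  Beta at 22 (w=450) → South
  Epsilon at 35 (w=20) → South
North captures 489; South captures 540.

489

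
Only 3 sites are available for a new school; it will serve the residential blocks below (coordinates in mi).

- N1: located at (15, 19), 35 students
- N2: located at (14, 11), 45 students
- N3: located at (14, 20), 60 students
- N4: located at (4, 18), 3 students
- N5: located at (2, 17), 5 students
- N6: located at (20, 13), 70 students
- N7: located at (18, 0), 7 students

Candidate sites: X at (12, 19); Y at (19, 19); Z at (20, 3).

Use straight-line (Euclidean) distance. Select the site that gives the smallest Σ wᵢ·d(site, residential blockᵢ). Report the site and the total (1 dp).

Total weighted distance at each candidate:
  X (12, 19): total = 1524.9
  Y (19, 19): total = 1560.1
  Z (20, 3): total = 3023.4
Minimum is at X with total 1524.9 mi.

X, total 1524.9 mi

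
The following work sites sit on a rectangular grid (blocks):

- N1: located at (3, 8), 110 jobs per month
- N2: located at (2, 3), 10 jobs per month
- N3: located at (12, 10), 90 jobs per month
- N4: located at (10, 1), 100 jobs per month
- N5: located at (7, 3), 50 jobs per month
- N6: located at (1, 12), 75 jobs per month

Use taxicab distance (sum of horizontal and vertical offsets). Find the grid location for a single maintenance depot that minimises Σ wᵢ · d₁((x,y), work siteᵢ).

(7, 8)

Manhattan distance separates: Σwᵢ(|x−xᵢ|+|y−yᵢ|) = Σwᵢ|x−xᵢ| + Σwᵢ|y−yᵢ|, so x and y are optimised independently as 1-D weighted medians.
Total weight W = 435; half = 217.5.
x-coordinate, sorted with cumulative weight:
  x=1 (N6, w=75) cum 75
  x=2 (N2, w=10) cum 85
  x=3 (N1, w=110) cum 195
  x=7 (N5, w=50) cum 245  ← median
  x=10 (N4, w=100) cum 345
  x=12 (N3, w=90) cum 435
⇒ x* = 7
y-coordinate, sorted with cumulative weight:
  y=1 (N4, w=100) cum 100
  y=3 (N2, w=10) cum 110
  y=3 (N5, w=50) cum 160
  y=8 (N1, w=110) cum 270  ← median
  y=10 (N3, w=90) cum 360
  y=12 (N6, w=75) cum 435
⇒ y* = 8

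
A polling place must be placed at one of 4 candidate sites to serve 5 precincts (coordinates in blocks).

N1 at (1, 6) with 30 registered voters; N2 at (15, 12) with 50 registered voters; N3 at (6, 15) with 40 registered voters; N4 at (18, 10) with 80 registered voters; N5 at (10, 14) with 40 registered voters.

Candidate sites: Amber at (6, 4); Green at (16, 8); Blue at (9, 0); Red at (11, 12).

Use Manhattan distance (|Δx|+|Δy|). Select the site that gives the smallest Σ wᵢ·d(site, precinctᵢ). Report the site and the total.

Total weighted distance at each candidate:
  Amber (6, 4): total = 3500
  Green (16, 8): total = 2240
  Blue (9, 0): total = 4160
  Red (11, 12): total = 1840
Minimum is at Red with total 1840 blocks.

Red, total 1840 blocks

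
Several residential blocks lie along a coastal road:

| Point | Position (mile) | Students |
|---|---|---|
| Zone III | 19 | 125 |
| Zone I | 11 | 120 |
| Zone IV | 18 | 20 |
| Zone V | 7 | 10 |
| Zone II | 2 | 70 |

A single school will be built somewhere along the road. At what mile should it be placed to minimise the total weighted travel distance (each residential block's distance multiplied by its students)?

For a sum of weighted absolute distances on a line, the optimum is the weighted median (not the mean). Total weight W = 345; half-weight = 172.5.
Sort by position and accumulate weight:
  mile 2 (Zone II, w=70) → cum 70
  mile 7 (Zone V, w=10) → cum 80
  mile 11 (Zone I, w=120) → cum 200  ≥ 172.5 → median here
  mile 18 (Zone IV, w=20) → cum 220
  mile 19 (Zone III, w=125) → cum 345
Optimal location: mile 11.

x = 11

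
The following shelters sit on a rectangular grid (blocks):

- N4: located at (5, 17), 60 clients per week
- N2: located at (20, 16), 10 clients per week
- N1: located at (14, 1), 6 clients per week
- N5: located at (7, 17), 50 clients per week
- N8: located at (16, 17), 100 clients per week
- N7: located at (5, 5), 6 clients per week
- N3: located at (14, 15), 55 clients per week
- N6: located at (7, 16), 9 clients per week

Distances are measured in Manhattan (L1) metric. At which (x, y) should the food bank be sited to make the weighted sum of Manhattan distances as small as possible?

(14, 17)

Manhattan distance separates: Σwᵢ(|x−xᵢ|+|y−yᵢ|) = Σwᵢ|x−xᵢ| + Σwᵢ|y−yᵢ|, so x and y are optimised independently as 1-D weighted medians.
Total weight W = 296; half = 148.
x-coordinate, sorted with cumulative weight:
  x=5 (N4, w=60) cum 60
  x=5 (N7, w=6) cum 66
  x=7 (N5, w=50) cum 116
  x=7 (N6, w=9) cum 125
  x=14 (N1, w=6) cum 131
  x=14 (N3, w=55) cum 186  ← median
  x=16 (N8, w=100) cum 286
  x=20 (N2, w=10) cum 296
⇒ x* = 14
y-coordinate, sorted with cumulative weight:
  y=1 (N1, w=6) cum 6
  y=5 (N7, w=6) cum 12
  y=15 (N3, w=55) cum 67
  y=16 (N2, w=10) cum 77
  y=16 (N6, w=9) cum 86
  y=17 (N4, w=60) cum 146
  y=17 (N5, w=50) cum 196  ← median
  y=17 (N8, w=100) cum 296
⇒ y* = 17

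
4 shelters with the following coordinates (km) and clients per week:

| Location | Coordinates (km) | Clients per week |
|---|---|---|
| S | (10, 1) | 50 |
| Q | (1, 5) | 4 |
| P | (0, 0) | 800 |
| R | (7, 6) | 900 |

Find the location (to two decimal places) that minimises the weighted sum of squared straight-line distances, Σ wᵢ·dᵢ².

The minimiser of Σwᵢ‖p−pᵢ‖² is the weighted centroid p* = (Σwᵢpᵢ)/(Σwᵢ).
Σwᵢ = 1754.
Σwᵢxᵢ = 50·10 + 4·1 + 800·0 + 900·7 = 6804.
Σwᵢyᵢ = 50·1 + 4·5 + 800·0 + 900·6 = 5470.
x* = 6804/1754 = 3.88, y* = 5470/1754 = 3.12.

(3.88, 3.12)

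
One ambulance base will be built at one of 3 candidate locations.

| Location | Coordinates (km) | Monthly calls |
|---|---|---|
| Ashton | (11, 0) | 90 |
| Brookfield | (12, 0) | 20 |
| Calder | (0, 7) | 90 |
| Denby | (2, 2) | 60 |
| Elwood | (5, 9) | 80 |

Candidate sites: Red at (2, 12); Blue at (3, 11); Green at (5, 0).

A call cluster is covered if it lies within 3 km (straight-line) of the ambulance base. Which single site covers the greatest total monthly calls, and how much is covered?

Blue, covering 80

Coverage radius r = 3 km; a point is covered iff (Δx)²+(Δy)² ≤ 3² = 9.
  Red (2, 12): covers {none} → 0
  Blue (3, 11): covers {Elwood} → 80
  Green (5, 0): covers {none} → 0
Maximum coverage at Blue: 80 monthly calls.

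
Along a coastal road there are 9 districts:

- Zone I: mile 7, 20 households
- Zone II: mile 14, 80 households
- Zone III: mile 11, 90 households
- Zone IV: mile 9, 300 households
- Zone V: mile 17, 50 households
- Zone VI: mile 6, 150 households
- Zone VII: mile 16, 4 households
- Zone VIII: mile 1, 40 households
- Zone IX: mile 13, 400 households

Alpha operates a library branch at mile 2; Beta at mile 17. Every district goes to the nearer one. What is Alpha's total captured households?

510

The indifferent point is the midpoint (2+17)/2 = 9.5; districts left of it (closer to Alpha at 2) go to Alpha, those right go to Beta.
  Zone VIII at 1 (w=40) → Alpha
  Zone VI at 6 (w=150) → Alpha
  Zone I at 7 (w=20) → Alpha
  Zone IV at 9 (w=300) → Alpha
  Zone III at 11 (w=90) → Beta
  Zone IX at 13 (w=400) → Beta
  Zone II at 14 (w=80) → Beta
  Zone VII at 16 (w=4) → Beta
  Zone V at 17 (w=50) → Beta
Alpha captures 510; Beta captures 624.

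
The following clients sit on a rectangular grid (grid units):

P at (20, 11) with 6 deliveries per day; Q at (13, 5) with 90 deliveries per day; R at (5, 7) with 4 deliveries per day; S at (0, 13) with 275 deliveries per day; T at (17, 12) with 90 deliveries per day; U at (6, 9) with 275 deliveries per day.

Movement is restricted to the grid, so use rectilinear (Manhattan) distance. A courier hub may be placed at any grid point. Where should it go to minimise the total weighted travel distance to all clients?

(6, 11)

Manhattan distance separates: Σwᵢ(|x−xᵢ|+|y−yᵢ|) = Σwᵢ|x−xᵢ| + Σwᵢ|y−yᵢ|, so x and y are optimised independently as 1-D weighted medians.
Total weight W = 740; half = 370.
x-coordinate, sorted with cumulative weight:
  x=0 (S, w=275) cum 275
  x=5 (R, w=4) cum 279
  x=6 (U, w=275) cum 554  ← median
  x=13 (Q, w=90) cum 644
  x=17 (T, w=90) cum 734
  x=20 (P, w=6) cum 740
⇒ x* = 6
y-coordinate, sorted with cumulative weight:
  y=5 (Q, w=90) cum 90
  y=7 (R, w=4) cum 94
  y=9 (U, w=275) cum 369
  y=11 (P, w=6) cum 375  ← median
  y=12 (T, w=90) cum 465
  y=13 (S, w=275) cum 740
⇒ y* = 11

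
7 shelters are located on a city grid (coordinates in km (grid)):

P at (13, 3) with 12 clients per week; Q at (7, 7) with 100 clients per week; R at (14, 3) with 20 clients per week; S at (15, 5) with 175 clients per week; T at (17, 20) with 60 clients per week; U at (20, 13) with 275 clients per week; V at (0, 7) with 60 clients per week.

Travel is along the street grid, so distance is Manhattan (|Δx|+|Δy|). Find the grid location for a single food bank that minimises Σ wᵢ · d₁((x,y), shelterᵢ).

(15, 7)

Manhattan distance separates: Σwᵢ(|x−xᵢ|+|y−yᵢ|) = Σwᵢ|x−xᵢ| + Σwᵢ|y−yᵢ|, so x and y are optimised independently as 1-D weighted medians.
Total weight W = 702; half = 351.
x-coordinate, sorted with cumulative weight:
  x=0 (V, w=60) cum 60
  x=7 (Q, w=100) cum 160
  x=13 (P, w=12) cum 172
  x=14 (R, w=20) cum 192
  x=15 (S, w=175) cum 367  ← median
  x=17 (T, w=60) cum 427
  x=20 (U, w=275) cum 702
⇒ x* = 15
y-coordinate, sorted with cumulative weight:
  y=3 (P, w=12) cum 12
  y=3 (R, w=20) cum 32
  y=5 (S, w=175) cum 207
  y=7 (Q, w=100) cum 307
  y=7 (V, w=60) cum 367  ← median
  y=13 (U, w=275) cum 642
  y=20 (T, w=60) cum 702
⇒ y* = 7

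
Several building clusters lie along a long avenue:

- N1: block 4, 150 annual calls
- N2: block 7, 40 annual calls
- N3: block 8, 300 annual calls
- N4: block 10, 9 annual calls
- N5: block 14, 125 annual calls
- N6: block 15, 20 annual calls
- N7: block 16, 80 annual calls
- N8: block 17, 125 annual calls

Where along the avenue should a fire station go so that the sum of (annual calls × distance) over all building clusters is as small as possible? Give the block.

For a sum of weighted absolute distances on a line, the optimum is the weighted median (not the mean). Total weight W = 849; half-weight = 424.5.
Sort by position and accumulate weight:
  block 4 (N1, w=150) → cum 150
  block 7 (N2, w=40) → cum 190
  block 8 (N3, w=300) → cum 490  ≥ 424.5 → median here
  block 10 (N4, w=9) → cum 499
  block 14 (N5, w=125) → cum 624
  block 15 (N6, w=20) → cum 644
  block 16 (N7, w=80) → cum 724
  block 17 (N8, w=125) → cum 849
Optimal location: block 8.

x = 8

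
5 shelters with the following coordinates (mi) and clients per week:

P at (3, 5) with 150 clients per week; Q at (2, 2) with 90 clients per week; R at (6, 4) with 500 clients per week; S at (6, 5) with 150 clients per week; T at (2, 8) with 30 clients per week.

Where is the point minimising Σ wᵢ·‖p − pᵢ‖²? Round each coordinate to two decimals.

The minimiser of Σwᵢ‖p−pᵢ‖² is the weighted centroid p* = (Σwᵢpᵢ)/(Σwᵢ).
Σwᵢ = 920.
Σwᵢxᵢ = 150·3 + 90·2 + 500·6 + 150·6 + 30·2 = 4590.
Σwᵢyᵢ = 150·5 + 90·2 + 500·4 + 150·5 + 30·8 = 3920.
x* = 4590/920 = 4.99, y* = 3920/920 = 4.26.

(4.99, 4.26)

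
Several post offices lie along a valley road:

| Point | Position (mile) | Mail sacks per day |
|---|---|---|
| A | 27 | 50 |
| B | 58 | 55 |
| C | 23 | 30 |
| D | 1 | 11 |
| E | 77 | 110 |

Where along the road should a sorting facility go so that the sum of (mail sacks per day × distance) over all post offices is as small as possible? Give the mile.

x = 58

For a sum of weighted absolute distances on a line, the optimum is the weighted median (not the mean). Total weight W = 256; half-weight = 128.
Sort by position and accumulate weight:
  mile 1 (D, w=11) → cum 11
  mile 23 (C, w=30) → cum 41
  mile 27 (A, w=50) → cum 91
  mile 58 (B, w=55) → cum 146  ≥ 128 → median here
  mile 77 (E, w=110) → cum 256
Optimal location: mile 58.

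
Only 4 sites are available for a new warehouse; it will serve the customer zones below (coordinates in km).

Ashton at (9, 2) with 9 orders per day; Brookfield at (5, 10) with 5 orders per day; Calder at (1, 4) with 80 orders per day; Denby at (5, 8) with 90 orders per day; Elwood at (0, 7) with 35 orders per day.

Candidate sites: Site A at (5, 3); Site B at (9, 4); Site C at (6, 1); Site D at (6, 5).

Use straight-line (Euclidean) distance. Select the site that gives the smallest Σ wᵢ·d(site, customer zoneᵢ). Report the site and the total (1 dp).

Total weighted distance at each candidate:
  Site A (5, 3): total = 1076.1
  Site B (9, 4): total = 1535.2
  Site C (6, 1): total = 1473.6
  Site D (6, 5): total = 977.6
Minimum is at Site D with total 977.6 km.

Site D, total 977.6 km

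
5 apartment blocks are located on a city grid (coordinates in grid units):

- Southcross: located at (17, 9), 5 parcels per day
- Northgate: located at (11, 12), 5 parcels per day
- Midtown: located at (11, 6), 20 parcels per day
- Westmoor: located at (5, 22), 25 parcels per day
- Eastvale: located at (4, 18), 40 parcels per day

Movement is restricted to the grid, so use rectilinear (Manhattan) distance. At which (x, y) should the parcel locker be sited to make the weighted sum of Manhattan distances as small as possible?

Manhattan distance separates: Σwᵢ(|x−xᵢ|+|y−yᵢ|) = Σwᵢ|x−xᵢ| + Σwᵢ|y−yᵢ|, so x and y are optimised independently as 1-D weighted medians.
Total weight W = 95; half = 47.5.
x-coordinate, sorted with cumulative weight:
  x=4 (Eastvale, w=40) cum 40
  x=5 (Westmoor, w=25) cum 65  ← median
  x=11 (Northgate, w=5) cum 70
  x=11 (Midtown, w=20) cum 90
  x=17 (Southcross, w=5) cum 95
⇒ x* = 5
y-coordinate, sorted with cumulative weight:
  y=6 (Midtown, w=20) cum 20
  y=9 (Southcross, w=5) cum 25
  y=12 (Northgate, w=5) cum 30
  y=18 (Eastvale, w=40) cum 70  ← median
  y=22 (Westmoor, w=25) cum 95
⇒ y* = 18

(5, 18)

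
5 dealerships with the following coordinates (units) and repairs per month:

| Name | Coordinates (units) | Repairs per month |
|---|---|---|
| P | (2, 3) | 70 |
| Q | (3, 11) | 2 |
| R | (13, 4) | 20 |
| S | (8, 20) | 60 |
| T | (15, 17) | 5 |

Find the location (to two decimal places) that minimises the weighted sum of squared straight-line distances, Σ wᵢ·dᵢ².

(6.12, 10.17)

The minimiser of Σwᵢ‖p−pᵢ‖² is the weighted centroid p* = (Σwᵢpᵢ)/(Σwᵢ).
Σwᵢ = 157.
Σwᵢxᵢ = 70·2 + 2·3 + 20·13 + 60·8 + 5·15 = 961.
Σwᵢyᵢ = 70·3 + 2·11 + 20·4 + 60·20 + 5·17 = 1597.
x* = 961/157 = 6.12, y* = 1597/157 = 10.17.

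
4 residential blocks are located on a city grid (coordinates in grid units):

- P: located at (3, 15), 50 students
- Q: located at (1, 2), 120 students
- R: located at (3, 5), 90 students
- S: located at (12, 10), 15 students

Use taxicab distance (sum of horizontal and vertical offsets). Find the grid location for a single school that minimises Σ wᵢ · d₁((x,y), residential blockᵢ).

Manhattan distance separates: Σwᵢ(|x−xᵢ|+|y−yᵢ|) = Σwᵢ|x−xᵢ| + Σwᵢ|y−yᵢ|, so x and y are optimised independently as 1-D weighted medians.
Total weight W = 275; half = 137.5.
x-coordinate, sorted with cumulative weight:
  x=1 (Q, w=120) cum 120
  x=3 (P, w=50) cum 170  ← median
  x=3 (R, w=90) cum 260
  x=12 (S, w=15) cum 275
⇒ x* = 3
y-coordinate, sorted with cumulative weight:
  y=2 (Q, w=120) cum 120
  y=5 (R, w=90) cum 210  ← median
  y=10 (S, w=15) cum 225
  y=15 (P, w=50) cum 275
⇒ y* = 5

(3, 5)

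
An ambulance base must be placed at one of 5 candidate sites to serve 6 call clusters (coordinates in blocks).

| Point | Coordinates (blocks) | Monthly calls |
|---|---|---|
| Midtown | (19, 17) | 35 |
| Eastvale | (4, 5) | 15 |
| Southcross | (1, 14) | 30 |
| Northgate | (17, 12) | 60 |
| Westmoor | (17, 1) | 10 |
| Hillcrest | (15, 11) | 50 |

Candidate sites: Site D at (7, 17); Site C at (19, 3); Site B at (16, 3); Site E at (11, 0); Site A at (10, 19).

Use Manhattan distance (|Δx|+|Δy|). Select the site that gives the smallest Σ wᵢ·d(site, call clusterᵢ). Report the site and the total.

Total weighted distance at each candidate:
  Site D (7, 17): total = 2775
  Site C (19, 3): total = 2915
  Site B (16, 3): total = 2665
  Site E (11, 0): total = 3675
  Site A (10, 19): total = 2845
Minimum is at Site B with total 2665 blocks.

Site B, total 2665 blocks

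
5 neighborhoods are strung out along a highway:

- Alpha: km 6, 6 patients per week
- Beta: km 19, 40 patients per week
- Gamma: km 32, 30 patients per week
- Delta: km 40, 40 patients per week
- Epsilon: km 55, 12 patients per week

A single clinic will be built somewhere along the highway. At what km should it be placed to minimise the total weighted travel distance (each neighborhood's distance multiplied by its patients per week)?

x = 32

For a sum of weighted absolute distances on a line, the optimum is the weighted median (not the mean). Total weight W = 128; half-weight = 64.
Sort by position and accumulate weight:
  km 6 (Alpha, w=6) → cum 6
  km 19 (Beta, w=40) → cum 46
  km 32 (Gamma, w=30) → cum 76  ≥ 64 → median here
  km 40 (Delta, w=40) → cum 116
  km 55 (Epsilon, w=12) → cum 128
Optimal location: km 32.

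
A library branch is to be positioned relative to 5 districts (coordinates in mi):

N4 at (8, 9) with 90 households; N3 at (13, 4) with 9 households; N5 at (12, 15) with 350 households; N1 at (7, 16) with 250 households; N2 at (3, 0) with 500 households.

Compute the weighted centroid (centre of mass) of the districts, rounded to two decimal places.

The minimiser of Σwᵢ‖p−pᵢ‖² is the weighted centroid p* = (Σwᵢpᵢ)/(Σwᵢ).
Σwᵢ = 1199.
Σwᵢxᵢ = 90·8 + 9·13 + 350·12 + 250·7 + 500·3 = 8287.
Σwᵢyᵢ = 90·9 + 9·4 + 350·15 + 250·16 + 500·0 = 10096.
x* = 8287/1199 = 6.91, y* = 10096/1199 = 8.42.

(6.91, 8.42)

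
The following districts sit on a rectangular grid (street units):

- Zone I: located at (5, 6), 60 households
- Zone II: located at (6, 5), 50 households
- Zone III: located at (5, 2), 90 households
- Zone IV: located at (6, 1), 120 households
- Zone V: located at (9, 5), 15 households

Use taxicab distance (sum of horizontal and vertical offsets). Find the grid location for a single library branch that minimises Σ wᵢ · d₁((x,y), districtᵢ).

Manhattan distance separates: Σwᵢ(|x−xᵢ|+|y−yᵢ|) = Σwᵢ|x−xᵢ| + Σwᵢ|y−yᵢ|, so x and y are optimised independently as 1-D weighted medians.
Total weight W = 335; half = 167.5.
x-coordinate, sorted with cumulative weight:
  x=5 (Zone I, w=60) cum 60
  x=5 (Zone III, w=90) cum 150
  x=6 (Zone II, w=50) cum 200  ← median
  x=6 (Zone IV, w=120) cum 320
  x=9 (Zone V, w=15) cum 335
⇒ x* = 6
y-coordinate, sorted with cumulative weight:
  y=1 (Zone IV, w=120) cum 120
  y=2 (Zone III, w=90) cum 210  ← median
  y=5 (Zone II, w=50) cum 260
  y=5 (Zone V, w=15) cum 275
  y=6 (Zone I, w=60) cum 335
⇒ y* = 2

(6, 2)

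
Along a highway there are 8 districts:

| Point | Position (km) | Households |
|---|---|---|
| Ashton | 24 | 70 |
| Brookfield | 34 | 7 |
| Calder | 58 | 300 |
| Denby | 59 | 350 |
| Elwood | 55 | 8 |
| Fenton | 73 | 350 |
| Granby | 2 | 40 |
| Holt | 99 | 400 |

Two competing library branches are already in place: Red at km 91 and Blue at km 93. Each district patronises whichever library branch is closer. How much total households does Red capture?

1125

The indifferent point is the midpoint (91+93)/2 = 92; districts left of it (closer to Red at 91) go to Red, those right go to Blue.
  Granby at 2 (w=40) → Red
  Ashton at 24 (w=70) → Red
  Brookfield at 34 (w=7) → Red
  Elwood at 55 (w=8) → Red
  Calder at 58 (w=300) → Red
  Denby at 59 (w=350) → Red
  Fenton at 73 (w=350) → Red
  Holt at 99 (w=400) → Blue
Red captures 1125; Blue captures 400.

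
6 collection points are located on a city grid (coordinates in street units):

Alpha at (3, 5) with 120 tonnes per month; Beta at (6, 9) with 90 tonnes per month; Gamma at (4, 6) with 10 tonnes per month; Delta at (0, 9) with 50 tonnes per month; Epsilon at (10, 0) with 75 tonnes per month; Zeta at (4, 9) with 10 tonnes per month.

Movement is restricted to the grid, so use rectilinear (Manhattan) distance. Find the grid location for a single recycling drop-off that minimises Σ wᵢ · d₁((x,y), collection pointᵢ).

(4, 5)

Manhattan distance separates: Σwᵢ(|x−xᵢ|+|y−yᵢ|) = Σwᵢ|x−xᵢ| + Σwᵢ|y−yᵢ|, so x and y are optimised independently as 1-D weighted medians.
Total weight W = 355; half = 177.5.
x-coordinate, sorted with cumulative weight:
  x=0 (Delta, w=50) cum 50
  x=3 (Alpha, w=120) cum 170
  x=4 (Gamma, w=10) cum 180  ← median
  x=4 (Zeta, w=10) cum 190
  x=6 (Beta, w=90) cum 280
  x=10 (Epsilon, w=75) cum 355
⇒ x* = 4
y-coordinate, sorted with cumulative weight:
  y=0 (Epsilon, w=75) cum 75
  y=5 (Alpha, w=120) cum 195  ← median
  y=6 (Gamma, w=10) cum 205
  y=9 (Beta, w=90) cum 295
  y=9 (Delta, w=50) cum 345
  y=9 (Zeta, w=10) cum 355
⇒ y* = 5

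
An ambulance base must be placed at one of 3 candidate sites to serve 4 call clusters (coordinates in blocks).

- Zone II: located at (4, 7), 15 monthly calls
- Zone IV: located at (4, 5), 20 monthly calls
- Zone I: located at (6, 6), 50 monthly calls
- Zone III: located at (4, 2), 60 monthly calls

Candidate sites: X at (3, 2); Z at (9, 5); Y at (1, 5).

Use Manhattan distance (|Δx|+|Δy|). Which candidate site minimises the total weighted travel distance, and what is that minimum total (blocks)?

X, total 580 blocks

Total weighted distance at each candidate:
  X (3, 2): total = 580
  Z (9, 5): total = 885
  Y (1, 5): total = 795
Minimum is at X with total 580 blocks.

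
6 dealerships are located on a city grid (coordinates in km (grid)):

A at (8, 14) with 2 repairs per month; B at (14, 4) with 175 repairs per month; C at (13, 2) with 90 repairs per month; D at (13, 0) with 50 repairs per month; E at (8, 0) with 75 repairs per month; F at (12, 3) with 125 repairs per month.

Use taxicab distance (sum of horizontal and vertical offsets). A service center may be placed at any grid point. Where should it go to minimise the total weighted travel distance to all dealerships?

Manhattan distance separates: Σwᵢ(|x−xᵢ|+|y−yᵢ|) = Σwᵢ|x−xᵢ| + Σwᵢ|y−yᵢ|, so x and y are optimised independently as 1-D weighted medians.
Total weight W = 517; half = 258.5.
x-coordinate, sorted with cumulative weight:
  x=8 (A, w=2) cum 2
  x=8 (E, w=75) cum 77
  x=12 (F, w=125) cum 202
  x=13 (C, w=90) cum 292  ← median
  x=13 (D, w=50) cum 342
  x=14 (B, w=175) cum 517
⇒ x* = 13
y-coordinate, sorted with cumulative weight:
  y=0 (D, w=50) cum 50
  y=0 (E, w=75) cum 125
  y=2 (C, w=90) cum 215
  y=3 (F, w=125) cum 340  ← median
  y=4 (B, w=175) cum 515
  y=14 (A, w=2) cum 517
⇒ y* = 3

(13, 3)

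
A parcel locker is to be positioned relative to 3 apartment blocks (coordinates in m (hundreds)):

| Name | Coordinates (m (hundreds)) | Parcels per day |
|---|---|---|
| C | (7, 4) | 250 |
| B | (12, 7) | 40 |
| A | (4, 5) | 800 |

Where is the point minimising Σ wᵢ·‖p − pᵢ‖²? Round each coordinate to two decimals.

(4.98, 4.84)

The minimiser of Σwᵢ‖p−pᵢ‖² is the weighted centroid p* = (Σwᵢpᵢ)/(Σwᵢ).
Σwᵢ = 1090.
Σwᵢxᵢ = 250·7 + 40·12 + 800·4 = 5430.
Σwᵢyᵢ = 250·4 + 40·7 + 800·5 = 5280.
x* = 5430/1090 = 4.98, y* = 5280/1090 = 4.84.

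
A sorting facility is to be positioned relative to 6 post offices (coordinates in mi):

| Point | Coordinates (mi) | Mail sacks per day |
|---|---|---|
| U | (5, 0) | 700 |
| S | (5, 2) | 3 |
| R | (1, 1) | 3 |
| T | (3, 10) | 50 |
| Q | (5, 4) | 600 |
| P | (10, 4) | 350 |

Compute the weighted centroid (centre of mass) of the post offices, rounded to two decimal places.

The minimiser of Σwᵢ‖p−pᵢ‖² is the weighted centroid p* = (Σwᵢpᵢ)/(Σwᵢ).
Σwᵢ = 1706.
Σwᵢxᵢ = 700·5 + 3·5 + 3·1 + 50·3 + 600·5 + 350·10 = 10168.
Σwᵢyᵢ = 700·0 + 3·2 + 3·1 + 50·10 + 600·4 + 350·4 = 4309.
x* = 10168/1706 = 5.96, y* = 4309/1706 = 2.53.

(5.96, 2.53)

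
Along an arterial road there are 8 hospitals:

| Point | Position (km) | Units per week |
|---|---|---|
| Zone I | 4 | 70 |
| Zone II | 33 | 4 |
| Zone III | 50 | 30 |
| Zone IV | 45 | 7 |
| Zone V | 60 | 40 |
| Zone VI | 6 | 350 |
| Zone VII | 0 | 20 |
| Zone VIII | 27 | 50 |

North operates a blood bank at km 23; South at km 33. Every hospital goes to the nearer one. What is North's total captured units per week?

The indifferent point is the midpoint (23+33)/2 = 28; hospitals left of it (closer to North at 23) go to North, those right go to South.
  Zone VII at 0 (w=20) → North
  Zone I at 4 (w=70) → North
  Zone VI at 6 (w=350) → North
  Zone VIII at 27 (w=50) → North
  Zone II at 33 (w=4) → South
  Zone IV at 45 (w=7) → South
  Zone III at 50 (w=30) → South
  Zone V at 60 (w=40) → South
North captures 490; South captures 81.

490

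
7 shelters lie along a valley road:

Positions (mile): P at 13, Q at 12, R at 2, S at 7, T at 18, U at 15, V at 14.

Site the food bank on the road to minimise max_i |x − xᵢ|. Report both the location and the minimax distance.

The 1-center on a line is the midpoint of the two extreme points: leftmost at 2, rightmost at 18.
Optimal location = (2 + 18)/2 = 10; maximum distance = (18 − 2)/2 = 8.

location 10, max distance 8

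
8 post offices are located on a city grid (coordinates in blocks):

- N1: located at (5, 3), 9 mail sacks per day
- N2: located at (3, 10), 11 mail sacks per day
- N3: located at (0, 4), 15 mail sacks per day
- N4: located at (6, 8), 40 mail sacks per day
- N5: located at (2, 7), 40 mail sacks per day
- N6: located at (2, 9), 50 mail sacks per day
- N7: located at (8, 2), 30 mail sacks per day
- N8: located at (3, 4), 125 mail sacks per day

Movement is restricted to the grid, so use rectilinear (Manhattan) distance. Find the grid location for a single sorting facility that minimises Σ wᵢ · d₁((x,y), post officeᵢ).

Manhattan distance separates: Σwᵢ(|x−xᵢ|+|y−yᵢ|) = Σwᵢ|x−xᵢ| + Σwᵢ|y−yᵢ|, so x and y are optimised independently as 1-D weighted medians.
Total weight W = 320; half = 160.
x-coordinate, sorted with cumulative weight:
  x=0 (N3, w=15) cum 15
  x=2 (N5, w=40) cum 55
  x=2 (N6, w=50) cum 105
  x=3 (N2, w=11) cum 116
  x=3 (N8, w=125) cum 241  ← median
  x=5 (N1, w=9) cum 250
  x=6 (N4, w=40) cum 290
  x=8 (N7, w=30) cum 320
⇒ x* = 3
y-coordinate, sorted with cumulative weight:
  y=2 (N7, w=30) cum 30
  y=3 (N1, w=9) cum 39
  y=4 (N3, w=15) cum 54
  y=4 (N8, w=125) cum 179  ← median
  y=7 (N5, w=40) cum 219
  y=8 (N4, w=40) cum 259
  y=9 (N6, w=50) cum 309
  y=10 (N2, w=11) cum 320
⇒ y* = 4

(3, 4)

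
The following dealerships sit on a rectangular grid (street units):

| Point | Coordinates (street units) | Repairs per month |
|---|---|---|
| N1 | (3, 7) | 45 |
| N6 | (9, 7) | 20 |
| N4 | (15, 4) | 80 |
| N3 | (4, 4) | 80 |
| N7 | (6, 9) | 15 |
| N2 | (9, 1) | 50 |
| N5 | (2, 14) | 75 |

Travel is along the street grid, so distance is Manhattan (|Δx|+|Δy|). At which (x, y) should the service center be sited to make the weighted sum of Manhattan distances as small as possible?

(4, 4)

Manhattan distance separates: Σwᵢ(|x−xᵢ|+|y−yᵢ|) = Σwᵢ|x−xᵢ| + Σwᵢ|y−yᵢ|, so x and y are optimised independently as 1-D weighted medians.
Total weight W = 365; half = 182.5.
x-coordinate, sorted with cumulative weight:
  x=2 (N5, w=75) cum 75
  x=3 (N1, w=45) cum 120
  x=4 (N3, w=80) cum 200  ← median
  x=6 (N7, w=15) cum 215
  x=9 (N6, w=20) cum 235
  x=9 (N2, w=50) cum 285
  x=15 (N4, w=80) cum 365
⇒ x* = 4
y-coordinate, sorted with cumulative weight:
  y=1 (N2, w=50) cum 50
  y=4 (N4, w=80) cum 130
  y=4 (N3, w=80) cum 210  ← median
  y=7 (N1, w=45) cum 255
  y=7 (N6, w=20) cum 275
  y=9 (N7, w=15) cum 290
  y=14 (N5, w=75) cum 365
⇒ y* = 4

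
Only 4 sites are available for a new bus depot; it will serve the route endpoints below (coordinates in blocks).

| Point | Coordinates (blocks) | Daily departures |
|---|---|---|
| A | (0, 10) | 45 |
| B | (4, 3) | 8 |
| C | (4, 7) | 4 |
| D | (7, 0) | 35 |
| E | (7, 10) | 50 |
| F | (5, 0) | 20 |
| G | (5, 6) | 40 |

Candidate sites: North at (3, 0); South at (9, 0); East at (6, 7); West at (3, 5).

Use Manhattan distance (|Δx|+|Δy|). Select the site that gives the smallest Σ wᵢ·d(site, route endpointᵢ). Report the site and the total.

Total weighted distance at each candidate:
  North (3, 0): total = 1849
  South (9, 0): total = 2117
  East (6, 7): total = 1181
  West (3, 5): total = 1421
Minimum is at East with total 1181 blocks.

East, total 1181 blocks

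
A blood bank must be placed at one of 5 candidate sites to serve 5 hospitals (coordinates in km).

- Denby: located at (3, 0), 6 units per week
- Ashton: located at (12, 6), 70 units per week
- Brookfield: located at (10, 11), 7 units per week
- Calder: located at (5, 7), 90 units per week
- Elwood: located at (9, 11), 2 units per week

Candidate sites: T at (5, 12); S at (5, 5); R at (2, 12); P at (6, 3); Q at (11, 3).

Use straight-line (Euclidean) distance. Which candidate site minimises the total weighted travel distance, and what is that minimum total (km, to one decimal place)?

S, total 776.4 km

Total weighted distance at each candidate:
  T (5, 12): total = 1212.3
  S (5, 5): total = 776.4
  R (2, 12): total = 1483.9
  P (6, 3): total = 945.8
  Q (11, 3): total = 994.6
Minimum is at S with total 776.4 km.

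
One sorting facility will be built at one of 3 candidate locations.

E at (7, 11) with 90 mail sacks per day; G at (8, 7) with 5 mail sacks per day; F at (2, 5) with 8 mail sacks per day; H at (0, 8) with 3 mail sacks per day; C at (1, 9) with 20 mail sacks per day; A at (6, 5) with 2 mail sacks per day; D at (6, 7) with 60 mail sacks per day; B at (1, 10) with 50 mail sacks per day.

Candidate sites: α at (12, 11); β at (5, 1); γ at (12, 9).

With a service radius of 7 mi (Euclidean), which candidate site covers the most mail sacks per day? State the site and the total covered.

Coverage radius r = 7 mi; a point is covered iff (Δx)²+(Δy)² ≤ 7² = 49.
  α (12, 11): covers {E, G} → 95
  β (5, 1): covers {G, F, A, D} → 75
  γ (12, 9): covers {E, G, D} → 155
Maximum coverage at γ: 155 mail sacks per day.

γ, covering 155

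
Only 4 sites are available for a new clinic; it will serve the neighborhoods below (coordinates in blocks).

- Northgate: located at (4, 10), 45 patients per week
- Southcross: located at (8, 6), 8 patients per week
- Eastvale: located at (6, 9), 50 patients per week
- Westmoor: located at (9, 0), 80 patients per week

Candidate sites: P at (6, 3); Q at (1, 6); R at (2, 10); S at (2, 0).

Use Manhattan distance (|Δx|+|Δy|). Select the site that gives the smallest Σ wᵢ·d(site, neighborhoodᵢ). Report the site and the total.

Total weighted distance at each candidate:
  P (6, 3): total = 1225
  Q (1, 6): total = 1891
  R (2, 10): total = 1780
  S (2, 0): total = 1846
Minimum is at P with total 1225 blocks.

P, total 1225 blocks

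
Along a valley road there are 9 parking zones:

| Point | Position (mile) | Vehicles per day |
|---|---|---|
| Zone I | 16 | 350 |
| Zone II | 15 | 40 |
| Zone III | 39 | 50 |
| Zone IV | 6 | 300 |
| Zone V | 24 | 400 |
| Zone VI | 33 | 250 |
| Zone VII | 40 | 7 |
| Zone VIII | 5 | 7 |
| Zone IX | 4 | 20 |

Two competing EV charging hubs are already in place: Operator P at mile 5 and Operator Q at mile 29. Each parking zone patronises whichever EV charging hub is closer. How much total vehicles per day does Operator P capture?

717

The indifferent point is the midpoint (5+29)/2 = 17; parking zones left of it (closer to Operator P at 5) go to Operator P, those right go to Operator Q.
  Zone IX at 4 (w=20) → Operator P
  Zone VIII at 5 (w=7) → Operator P
  Zone IV at 6 (w=300) → Operator P
  Zone II at 15 (w=40) → Operator P
  Zone I at 16 (w=350) → Operator P
  Zone V at 24 (w=400) → Operator Q
  Zone VI at 33 (w=250) → Operator Q
  Zone III at 39 (w=50) → Operator Q
  Zone VII at 40 (w=7) → Operator Q
Operator P captures 717; Operator Q captures 707.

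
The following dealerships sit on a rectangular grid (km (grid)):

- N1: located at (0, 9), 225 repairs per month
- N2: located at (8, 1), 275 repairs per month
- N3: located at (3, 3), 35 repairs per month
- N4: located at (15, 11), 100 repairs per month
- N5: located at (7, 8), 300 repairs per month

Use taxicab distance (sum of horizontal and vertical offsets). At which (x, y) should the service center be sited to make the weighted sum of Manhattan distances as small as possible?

Manhattan distance separates: Σwᵢ(|x−xᵢ|+|y−yᵢ|) = Σwᵢ|x−xᵢ| + Σwᵢ|y−yᵢ|, so x and y are optimised independently as 1-D weighted medians.
Total weight W = 935; half = 467.5.
x-coordinate, sorted with cumulative weight:
  x=0 (N1, w=225) cum 225
  x=3 (N3, w=35) cum 260
  x=7 (N5, w=300) cum 560  ← median
  x=8 (N2, w=275) cum 835
  x=15 (N4, w=100) cum 935
⇒ x* = 7
y-coordinate, sorted with cumulative weight:
  y=1 (N2, w=275) cum 275
  y=3 (N3, w=35) cum 310
  y=8 (N5, w=300) cum 610  ← median
  y=9 (N1, w=225) cum 835
  y=11 (N4, w=100) cum 935
⇒ y* = 8

(7, 8)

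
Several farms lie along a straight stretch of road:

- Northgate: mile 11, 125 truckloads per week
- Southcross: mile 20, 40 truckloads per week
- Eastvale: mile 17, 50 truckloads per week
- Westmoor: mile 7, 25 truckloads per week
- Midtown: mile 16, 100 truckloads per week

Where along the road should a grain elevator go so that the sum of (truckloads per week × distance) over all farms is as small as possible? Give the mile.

For a sum of weighted absolute distances on a line, the optimum is the weighted median (not the mean). Total weight W = 340; half-weight = 170.
Sort by position and accumulate weight:
  mile 7 (Westmoor, w=25) → cum 25
  mile 11 (Northgate, w=125) → cum 150
  mile 16 (Midtown, w=100) → cum 250  ≥ 170 → median here
  mile 17 (Eastvale, w=50) → cum 300
  mile 20 (Southcross, w=40) → cum 340
Optimal location: mile 16.

x = 16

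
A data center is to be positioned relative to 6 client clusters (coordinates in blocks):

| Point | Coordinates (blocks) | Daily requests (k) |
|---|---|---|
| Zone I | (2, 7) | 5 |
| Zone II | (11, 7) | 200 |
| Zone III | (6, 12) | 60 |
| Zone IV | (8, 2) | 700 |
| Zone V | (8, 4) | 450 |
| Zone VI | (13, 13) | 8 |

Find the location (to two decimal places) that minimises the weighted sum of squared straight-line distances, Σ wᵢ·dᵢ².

The minimiser of Σwᵢ‖p−pᵢ‖² is the weighted centroid p* = (Σwᵢpᵢ)/(Σwᵢ).
Σwᵢ = 1423.
Σwᵢxᵢ = 5·2 + 200·11 + 60·6 + 700·8 + 450·8 + 8·13 = 11874.
Σwᵢyᵢ = 5·7 + 200·7 + 60·12 + 700·2 + 450·4 + 8·13 = 5459.
x* = 11874/1423 = 8.34, y* = 5459/1423 = 3.84.

(8.34, 3.84)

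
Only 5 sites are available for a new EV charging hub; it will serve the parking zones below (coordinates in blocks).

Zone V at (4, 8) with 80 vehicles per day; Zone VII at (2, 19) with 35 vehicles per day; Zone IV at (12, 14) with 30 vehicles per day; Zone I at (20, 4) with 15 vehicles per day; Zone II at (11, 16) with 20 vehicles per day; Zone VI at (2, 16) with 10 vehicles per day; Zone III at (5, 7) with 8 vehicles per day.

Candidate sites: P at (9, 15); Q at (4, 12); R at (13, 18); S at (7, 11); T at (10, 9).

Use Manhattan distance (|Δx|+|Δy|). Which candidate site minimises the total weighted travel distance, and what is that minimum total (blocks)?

Total weighted distance at each candidate:
  P (9, 15): total = 2031
  Q (4, 12): total = 1623
  R (13, 18): total = 2767
  S (7, 11): total = 1803
  T (10, 9): total = 1991
Minimum is at Q with total 1623 blocks.

Q, total 1623 blocks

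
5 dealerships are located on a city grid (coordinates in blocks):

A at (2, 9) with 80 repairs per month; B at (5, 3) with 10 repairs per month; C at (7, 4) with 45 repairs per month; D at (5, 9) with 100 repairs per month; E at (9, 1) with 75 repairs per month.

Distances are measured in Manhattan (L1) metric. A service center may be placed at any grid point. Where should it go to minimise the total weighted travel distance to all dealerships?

(5, 9)

Manhattan distance separates: Σwᵢ(|x−xᵢ|+|y−yᵢ|) = Σwᵢ|x−xᵢ| + Σwᵢ|y−yᵢ|, so x and y are optimised independently as 1-D weighted medians.
Total weight W = 310; half = 155.
x-coordinate, sorted with cumulative weight:
  x=2 (A, w=80) cum 80
  x=5 (B, w=10) cum 90
  x=5 (D, w=100) cum 190  ← median
  x=7 (C, w=45) cum 235
  x=9 (E, w=75) cum 310
⇒ x* = 5
y-coordinate, sorted with cumulative weight:
  y=1 (E, w=75) cum 75
  y=3 (B, w=10) cum 85
  y=4 (C, w=45) cum 130
  y=9 (A, w=80) cum 210  ← median
  y=9 (D, w=100) cum 310
⇒ y* = 9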